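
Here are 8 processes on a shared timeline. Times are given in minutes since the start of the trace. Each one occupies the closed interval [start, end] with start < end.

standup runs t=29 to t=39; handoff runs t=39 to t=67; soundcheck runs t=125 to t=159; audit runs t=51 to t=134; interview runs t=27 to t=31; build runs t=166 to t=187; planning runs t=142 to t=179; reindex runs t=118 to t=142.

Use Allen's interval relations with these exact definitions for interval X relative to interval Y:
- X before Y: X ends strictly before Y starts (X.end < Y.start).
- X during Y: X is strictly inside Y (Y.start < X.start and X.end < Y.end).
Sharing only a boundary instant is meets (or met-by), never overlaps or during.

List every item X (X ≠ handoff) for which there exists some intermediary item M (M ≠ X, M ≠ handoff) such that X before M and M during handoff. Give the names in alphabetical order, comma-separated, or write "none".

none

Target handoff = [t=39, t=67].
Intermediaries M with M during handoff: none.
Union: none.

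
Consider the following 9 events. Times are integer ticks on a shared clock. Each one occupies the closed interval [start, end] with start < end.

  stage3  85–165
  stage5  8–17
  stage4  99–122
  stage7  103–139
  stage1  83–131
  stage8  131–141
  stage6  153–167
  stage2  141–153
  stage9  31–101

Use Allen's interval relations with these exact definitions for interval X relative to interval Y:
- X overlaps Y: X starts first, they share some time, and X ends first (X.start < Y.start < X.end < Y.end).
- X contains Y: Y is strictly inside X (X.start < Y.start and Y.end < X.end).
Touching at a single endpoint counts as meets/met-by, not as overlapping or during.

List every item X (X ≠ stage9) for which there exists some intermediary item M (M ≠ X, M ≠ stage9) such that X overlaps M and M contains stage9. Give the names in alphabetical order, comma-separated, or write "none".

none

Target stage9 = [31, 101].
Intermediaries M with M contains stage9: none.
Union: none.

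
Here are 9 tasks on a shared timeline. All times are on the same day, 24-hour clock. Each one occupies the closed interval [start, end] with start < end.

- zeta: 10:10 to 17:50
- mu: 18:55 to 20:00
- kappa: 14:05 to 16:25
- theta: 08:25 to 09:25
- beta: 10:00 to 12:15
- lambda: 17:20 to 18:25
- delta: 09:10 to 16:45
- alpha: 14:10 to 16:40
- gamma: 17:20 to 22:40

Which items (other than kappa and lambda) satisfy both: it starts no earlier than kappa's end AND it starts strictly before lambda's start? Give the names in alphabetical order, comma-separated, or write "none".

none

Conditions: its start is no earlier than kappa's end (X.start >= 16:25) AND its start is strictly before lambda's start (X.start < 17:20).
alpha: start 14:10 >= 16:25? ✗; start 14:10 < 17:20? ✓ → no.
beta: start 10:00 >= 16:25? ✗; start 10:00 < 17:20? ✓ → no.
delta: start 09:10 >= 16:25? ✗; start 09:10 < 17:20? ✓ → no.
gamma: start 17:20 >= 16:25? ✓; start 17:20 < 17:20? ✗ → no.
mu: start 18:55 >= 16:25? ✓; start 18:55 < 17:20? ✗ → no.
theta: start 08:25 >= 16:25? ✗; start 08:25 < 17:20? ✓ → no.
zeta: start 10:10 >= 16:25? ✗; start 10:10 < 17:20? ✓ → no.
Result: none.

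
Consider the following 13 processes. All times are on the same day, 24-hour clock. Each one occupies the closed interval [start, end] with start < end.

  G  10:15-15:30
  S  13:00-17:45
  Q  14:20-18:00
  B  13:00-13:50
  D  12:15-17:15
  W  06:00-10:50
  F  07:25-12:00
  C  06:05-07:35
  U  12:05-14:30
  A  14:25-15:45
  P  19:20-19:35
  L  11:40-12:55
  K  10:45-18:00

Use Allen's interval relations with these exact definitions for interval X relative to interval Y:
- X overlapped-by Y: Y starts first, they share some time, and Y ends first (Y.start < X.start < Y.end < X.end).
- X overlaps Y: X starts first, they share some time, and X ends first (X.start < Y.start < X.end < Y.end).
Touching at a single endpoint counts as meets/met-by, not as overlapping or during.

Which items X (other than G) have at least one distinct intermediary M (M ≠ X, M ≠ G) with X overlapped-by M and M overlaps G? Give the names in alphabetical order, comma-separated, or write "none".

Target G = [10:15, 15:30].
Intermediaries M with M overlaps G: F, W.
Via F — items with X overlapped-by F: K, L.
Via W — items with X overlapped-by W: F, K.
Union: F, K, L.

F, K, L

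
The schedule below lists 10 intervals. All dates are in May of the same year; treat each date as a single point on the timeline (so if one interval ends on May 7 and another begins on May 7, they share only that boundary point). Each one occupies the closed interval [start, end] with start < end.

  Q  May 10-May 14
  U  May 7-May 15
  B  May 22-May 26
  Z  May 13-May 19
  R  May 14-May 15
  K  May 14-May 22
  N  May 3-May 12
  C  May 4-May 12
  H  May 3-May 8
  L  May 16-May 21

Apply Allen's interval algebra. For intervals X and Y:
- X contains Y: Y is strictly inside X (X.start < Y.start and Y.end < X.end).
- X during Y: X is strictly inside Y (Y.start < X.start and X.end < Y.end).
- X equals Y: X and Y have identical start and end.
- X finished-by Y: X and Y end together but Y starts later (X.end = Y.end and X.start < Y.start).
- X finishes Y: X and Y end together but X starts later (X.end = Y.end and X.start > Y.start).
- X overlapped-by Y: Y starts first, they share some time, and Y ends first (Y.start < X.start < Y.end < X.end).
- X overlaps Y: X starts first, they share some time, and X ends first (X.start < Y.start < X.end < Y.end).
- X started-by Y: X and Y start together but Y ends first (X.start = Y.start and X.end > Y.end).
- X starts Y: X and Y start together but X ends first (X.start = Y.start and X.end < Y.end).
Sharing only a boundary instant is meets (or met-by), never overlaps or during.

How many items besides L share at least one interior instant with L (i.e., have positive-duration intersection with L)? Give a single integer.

Target L = [May 16, May 21].
B [May 22, May 26] → after → no.
C [May 4, May 12] → before → no.
H [May 3, May 8] → before → no.
K [May 14, May 22] → contains → counts.
N [May 3, May 12] → before → no.
Q [May 10, May 14] → before → no.
R [May 14, May 15] → before → no.
U [May 7, May 15] → before → no.
Z [May 13, May 19] → overlaps → counts.
Total: 2.

2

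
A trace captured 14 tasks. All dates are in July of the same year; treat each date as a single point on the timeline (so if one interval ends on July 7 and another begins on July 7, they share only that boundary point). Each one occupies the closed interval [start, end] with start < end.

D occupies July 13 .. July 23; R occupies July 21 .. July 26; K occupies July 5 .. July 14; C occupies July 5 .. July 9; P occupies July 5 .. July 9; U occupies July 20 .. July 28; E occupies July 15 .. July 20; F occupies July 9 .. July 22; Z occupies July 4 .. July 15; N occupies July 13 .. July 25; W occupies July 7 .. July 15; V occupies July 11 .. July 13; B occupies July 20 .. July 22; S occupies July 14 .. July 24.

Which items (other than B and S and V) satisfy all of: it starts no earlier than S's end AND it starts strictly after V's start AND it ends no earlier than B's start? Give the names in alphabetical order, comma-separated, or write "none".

none

Conditions: its start is no earlier than S's end (X.start >= July 24) AND its start is strictly after V's start (X.start > July 11) AND its end is no earlier than B's start (X.end >= July 20).
C: start July 5 >= July 24? ✗; start July 5 > July 11? ✗; end July 9 >= July 20? ✗ → no.
D: start July 13 >= July 24? ✗; start July 13 > July 11? ✓; end July 23 >= July 20? ✓ → no.
E: start July 15 >= July 24? ✗; start July 15 > July 11? ✓; end July 20 >= July 20? ✓ → no.
F: start July 9 >= July 24? ✗; start July 9 > July 11? ✗; end July 22 >= July 20? ✓ → no.
K: start July 5 >= July 24? ✗; start July 5 > July 11? ✗; end July 14 >= July 20? ✗ → no.
N: start July 13 >= July 24? ✗; start July 13 > July 11? ✓; end July 25 >= July 20? ✓ → no.
P: start July 5 >= July 24? ✗; start July 5 > July 11? ✗; end July 9 >= July 20? ✗ → no.
R: start July 21 >= July 24? ✗; start July 21 > July 11? ✓; end July 26 >= July 20? ✓ → no.
U: start July 20 >= July 24? ✗; start July 20 > July 11? ✓; end July 28 >= July 20? ✓ → no.
W: start July 7 >= July 24? ✗; start July 7 > July 11? ✗; end July 15 >= July 20? ✗ → no.
Z: start July 4 >= July 24? ✗; start July 4 > July 11? ✗; end July 15 >= July 20? ✗ → no.
Result: none.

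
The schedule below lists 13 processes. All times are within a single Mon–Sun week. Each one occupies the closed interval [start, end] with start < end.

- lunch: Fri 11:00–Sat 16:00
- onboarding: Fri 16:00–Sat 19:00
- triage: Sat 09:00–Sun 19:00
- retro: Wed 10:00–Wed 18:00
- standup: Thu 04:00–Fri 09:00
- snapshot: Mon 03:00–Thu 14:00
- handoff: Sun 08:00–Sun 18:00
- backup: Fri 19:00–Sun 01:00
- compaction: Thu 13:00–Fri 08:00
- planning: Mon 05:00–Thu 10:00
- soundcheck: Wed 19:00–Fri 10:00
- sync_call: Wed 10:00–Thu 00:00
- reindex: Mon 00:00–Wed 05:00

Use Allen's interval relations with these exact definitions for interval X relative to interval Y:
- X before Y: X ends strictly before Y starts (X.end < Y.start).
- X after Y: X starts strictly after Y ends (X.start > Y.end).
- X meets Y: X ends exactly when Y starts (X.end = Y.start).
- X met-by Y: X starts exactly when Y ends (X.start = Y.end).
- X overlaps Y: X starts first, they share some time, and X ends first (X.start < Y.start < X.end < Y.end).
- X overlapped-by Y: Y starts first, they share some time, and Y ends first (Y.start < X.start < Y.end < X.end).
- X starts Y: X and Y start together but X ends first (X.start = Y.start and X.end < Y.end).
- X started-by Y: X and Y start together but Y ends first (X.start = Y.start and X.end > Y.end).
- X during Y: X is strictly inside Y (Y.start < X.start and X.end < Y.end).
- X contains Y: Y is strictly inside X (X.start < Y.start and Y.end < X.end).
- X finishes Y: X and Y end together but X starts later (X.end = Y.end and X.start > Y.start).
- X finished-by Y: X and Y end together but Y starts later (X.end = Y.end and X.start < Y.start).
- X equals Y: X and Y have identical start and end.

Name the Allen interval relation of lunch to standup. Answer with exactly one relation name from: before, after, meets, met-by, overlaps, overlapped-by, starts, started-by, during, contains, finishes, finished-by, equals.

lunch = [Fri 11:00, Sat 16:00]; standup = [Thu 04:00, Fri 09:00].
Compare endpoints: lunch.start > standup.start, lunch.start > standup.end, lunch.end > standup.start, lunch.end > standup.end.
That pattern is 'after'.

after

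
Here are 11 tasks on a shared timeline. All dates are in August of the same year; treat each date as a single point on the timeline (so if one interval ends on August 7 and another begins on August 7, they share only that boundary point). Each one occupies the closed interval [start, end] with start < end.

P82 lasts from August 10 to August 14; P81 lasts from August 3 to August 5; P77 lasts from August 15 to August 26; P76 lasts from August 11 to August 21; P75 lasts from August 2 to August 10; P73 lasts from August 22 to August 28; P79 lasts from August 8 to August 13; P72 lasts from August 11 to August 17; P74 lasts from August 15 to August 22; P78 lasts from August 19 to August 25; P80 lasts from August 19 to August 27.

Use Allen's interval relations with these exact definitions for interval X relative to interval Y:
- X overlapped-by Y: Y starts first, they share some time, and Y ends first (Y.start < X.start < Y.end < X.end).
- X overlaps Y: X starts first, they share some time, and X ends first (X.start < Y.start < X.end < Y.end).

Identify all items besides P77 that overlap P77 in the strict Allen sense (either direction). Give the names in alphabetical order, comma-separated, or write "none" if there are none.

P72, P73, P76, P80

Target P77 = [August 15, August 26].
P72 [August 11, August 17] → overlaps → yes.
P73 [August 22, August 28] → overlapped-by → yes.
P74 [August 15, August 22] → starts → no.
P75 [August 2, August 10] → before → no.
P76 [August 11, August 21] → overlaps → yes.
P78 [August 19, August 25] → during → no.
P79 [August 8, August 13] → before → no.
P80 [August 19, August 27] → overlapped-by → yes.
P81 [August 3, August 5] → before → no.
P82 [August 10, August 14] → before → no.
Result: P72, P73, P76, P80.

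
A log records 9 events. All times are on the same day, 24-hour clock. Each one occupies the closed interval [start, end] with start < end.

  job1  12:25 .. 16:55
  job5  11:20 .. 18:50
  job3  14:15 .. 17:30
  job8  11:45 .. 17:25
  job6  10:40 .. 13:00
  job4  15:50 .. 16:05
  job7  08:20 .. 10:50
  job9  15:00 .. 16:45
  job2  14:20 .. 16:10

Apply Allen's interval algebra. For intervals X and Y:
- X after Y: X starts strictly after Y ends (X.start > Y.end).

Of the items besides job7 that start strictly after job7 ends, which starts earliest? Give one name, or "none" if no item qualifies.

job5

Target job7 = [08:20, 10:50].
job1 [12:25, 16:55] → after → candidate.
job2 [14:20, 16:10] → after → candidate.
job3 [14:15, 17:30] → after → candidate.
job4 [15:50, 16:05] → after → candidate.
job5 [11:20, 18:50] → after → candidate.
job6 [10:40, 13:00] → overlapped-by → excluded.
job8 [11:45, 17:25] → after → candidate.
job9 [15:00, 16:45] → after → candidate.
Among candidates, earliest start is 11:20 → job5.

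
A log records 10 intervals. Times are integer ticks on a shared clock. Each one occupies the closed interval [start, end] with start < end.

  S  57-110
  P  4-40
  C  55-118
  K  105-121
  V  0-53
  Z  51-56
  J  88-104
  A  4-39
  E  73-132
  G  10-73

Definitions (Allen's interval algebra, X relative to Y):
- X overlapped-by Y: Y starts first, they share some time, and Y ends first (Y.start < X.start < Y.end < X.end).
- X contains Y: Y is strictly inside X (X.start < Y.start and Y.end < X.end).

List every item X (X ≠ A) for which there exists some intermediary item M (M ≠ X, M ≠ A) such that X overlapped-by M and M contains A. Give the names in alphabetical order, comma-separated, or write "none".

G, Z

Target A = [4, 39].
Intermediaries M with M contains A: V.
Via V — items with X overlapped-by V: G, Z.
Union: G, Z.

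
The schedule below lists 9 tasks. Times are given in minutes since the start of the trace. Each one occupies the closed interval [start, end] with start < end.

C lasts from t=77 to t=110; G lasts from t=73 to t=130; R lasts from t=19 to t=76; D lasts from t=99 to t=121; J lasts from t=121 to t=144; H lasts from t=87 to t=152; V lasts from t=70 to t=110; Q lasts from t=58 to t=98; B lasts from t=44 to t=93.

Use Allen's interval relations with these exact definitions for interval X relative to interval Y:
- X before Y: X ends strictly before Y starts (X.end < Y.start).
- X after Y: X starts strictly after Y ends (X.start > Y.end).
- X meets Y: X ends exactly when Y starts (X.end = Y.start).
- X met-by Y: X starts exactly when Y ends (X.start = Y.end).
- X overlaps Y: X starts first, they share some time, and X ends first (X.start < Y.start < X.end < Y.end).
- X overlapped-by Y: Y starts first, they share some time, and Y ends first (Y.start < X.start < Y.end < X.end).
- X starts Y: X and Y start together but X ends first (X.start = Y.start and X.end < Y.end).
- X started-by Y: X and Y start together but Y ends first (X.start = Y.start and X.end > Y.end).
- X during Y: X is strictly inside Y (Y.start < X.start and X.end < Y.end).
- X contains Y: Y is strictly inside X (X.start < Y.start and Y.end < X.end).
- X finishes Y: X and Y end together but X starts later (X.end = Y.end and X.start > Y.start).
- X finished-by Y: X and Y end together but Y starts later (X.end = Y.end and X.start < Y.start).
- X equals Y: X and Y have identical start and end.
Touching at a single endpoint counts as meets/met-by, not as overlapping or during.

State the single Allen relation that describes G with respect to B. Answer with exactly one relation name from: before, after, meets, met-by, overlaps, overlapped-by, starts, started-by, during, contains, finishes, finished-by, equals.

G = [t=73, t=130]; B = [t=44, t=93].
Compare endpoints: G.start > B.start, G.start < B.end, G.end > B.start, G.end > B.end.
That pattern is 'overlapped-by'.

overlapped-by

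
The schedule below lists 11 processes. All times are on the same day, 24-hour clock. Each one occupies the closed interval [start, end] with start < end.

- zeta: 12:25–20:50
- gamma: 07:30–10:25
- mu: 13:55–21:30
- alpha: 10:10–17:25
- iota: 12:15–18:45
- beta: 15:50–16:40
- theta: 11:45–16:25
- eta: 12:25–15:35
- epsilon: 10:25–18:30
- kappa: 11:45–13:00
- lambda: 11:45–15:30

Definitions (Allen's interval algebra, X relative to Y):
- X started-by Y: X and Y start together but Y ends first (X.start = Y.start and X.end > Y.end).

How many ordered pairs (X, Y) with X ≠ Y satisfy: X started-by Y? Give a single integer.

4

Checking all 110 ordered pairs for relation 'started-by'; matching pairs in alphabetical order:
(lambda, kappa): lambda started-by kappa ✓
(theta, kappa): theta started-by kappa ✓
(theta, lambda): theta started-by lambda ✓
(zeta, eta): zeta started-by eta ✓
Count: 4.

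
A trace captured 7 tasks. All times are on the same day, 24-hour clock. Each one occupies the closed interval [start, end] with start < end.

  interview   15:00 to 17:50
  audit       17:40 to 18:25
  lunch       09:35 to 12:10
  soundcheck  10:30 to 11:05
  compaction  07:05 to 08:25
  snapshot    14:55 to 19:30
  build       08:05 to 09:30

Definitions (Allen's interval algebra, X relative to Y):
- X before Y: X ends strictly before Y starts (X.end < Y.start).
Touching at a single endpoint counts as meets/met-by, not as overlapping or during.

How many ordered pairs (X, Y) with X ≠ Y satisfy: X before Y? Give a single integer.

16

Checking all 42 ordered pairs for relation 'before'; matching pairs in alphabetical order:
(build, audit): build before audit ✓
(build, interview): build before interview ✓
(build, lunch): build before lunch ✓
(build, snapshot): build before snapshot ✓
(build, soundcheck): build before soundcheck ✓
(compaction, audit): compaction before audit ✓
(compaction, interview): compaction before interview ✓
(compaction, lunch): compaction before lunch ✓
(compaction, snapshot): compaction before snapshot ✓
(compaction, soundcheck): compaction before soundcheck ✓
(lunch, audit): lunch before audit ✓
(lunch, interview): lunch before interview ✓
(lunch, snapshot): lunch before snapshot ✓
(soundcheck, audit): soundcheck before audit ✓
(soundcheck, interview): soundcheck before interview ✓
(soundcheck, snapshot): soundcheck before snapshot ✓
Count: 16.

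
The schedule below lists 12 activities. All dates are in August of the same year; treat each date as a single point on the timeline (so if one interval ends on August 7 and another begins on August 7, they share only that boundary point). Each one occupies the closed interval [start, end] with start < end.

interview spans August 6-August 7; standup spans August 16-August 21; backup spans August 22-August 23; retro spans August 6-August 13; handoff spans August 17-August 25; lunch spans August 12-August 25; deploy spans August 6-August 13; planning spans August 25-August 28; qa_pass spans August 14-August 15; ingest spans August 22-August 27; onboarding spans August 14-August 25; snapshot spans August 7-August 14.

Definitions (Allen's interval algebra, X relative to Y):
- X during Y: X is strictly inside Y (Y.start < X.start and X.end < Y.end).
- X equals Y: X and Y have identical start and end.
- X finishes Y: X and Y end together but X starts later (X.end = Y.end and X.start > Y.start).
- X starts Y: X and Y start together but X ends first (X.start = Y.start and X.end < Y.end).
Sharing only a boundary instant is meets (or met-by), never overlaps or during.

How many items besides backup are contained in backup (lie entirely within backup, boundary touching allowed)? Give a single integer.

0

Target backup = [August 22, August 23].
deploy [August 6, August 13] → before → no.
handoff [August 17, August 25] → contains → no.
ingest [August 22, August 27] → started-by → no.
interview [August 6, August 7] → before → no.
lunch [August 12, August 25] → contains → no.
onboarding [August 14, August 25] → contains → no.
planning [August 25, August 28] → after → no.
qa_pass [August 14, August 15] → before → no.
retro [August 6, August 13] → before → no.
snapshot [August 7, August 14] → before → no.
standup [August 16, August 21] → before → no.
Total: 0.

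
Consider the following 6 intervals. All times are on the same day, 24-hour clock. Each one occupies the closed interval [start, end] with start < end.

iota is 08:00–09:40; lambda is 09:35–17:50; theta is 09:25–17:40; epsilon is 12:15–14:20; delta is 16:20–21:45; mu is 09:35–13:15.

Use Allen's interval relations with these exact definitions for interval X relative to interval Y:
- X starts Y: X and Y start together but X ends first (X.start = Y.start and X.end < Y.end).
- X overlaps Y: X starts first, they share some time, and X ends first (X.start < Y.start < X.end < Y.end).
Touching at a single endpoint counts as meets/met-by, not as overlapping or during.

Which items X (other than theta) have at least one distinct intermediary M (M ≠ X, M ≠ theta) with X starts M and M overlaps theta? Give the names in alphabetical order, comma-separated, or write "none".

none

Target theta = [09:25, 17:40].
Intermediaries M with M overlaps theta: iota.
Via iota — items with X starts iota: none.
Union: none.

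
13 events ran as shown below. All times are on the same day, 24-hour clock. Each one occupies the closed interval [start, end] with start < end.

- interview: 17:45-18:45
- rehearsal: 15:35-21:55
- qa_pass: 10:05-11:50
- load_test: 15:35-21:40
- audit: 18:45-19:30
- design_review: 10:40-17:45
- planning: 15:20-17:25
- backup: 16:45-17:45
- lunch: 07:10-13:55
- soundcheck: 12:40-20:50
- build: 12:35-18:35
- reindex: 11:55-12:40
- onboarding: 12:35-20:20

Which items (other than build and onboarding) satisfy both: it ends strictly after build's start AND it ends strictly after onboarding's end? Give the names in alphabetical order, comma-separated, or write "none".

Conditions: its end is strictly after build's start (X.end > 12:35) AND its end is strictly after onboarding's end (X.end > 20:20).
audit: end 19:30 > 12:35? ✓; end 19:30 > 20:20? ✗ → no.
backup: end 17:45 > 12:35? ✓; end 17:45 > 20:20? ✗ → no.
design_review: end 17:45 > 12:35? ✓; end 17:45 > 20:20? ✗ → no.
interview: end 18:45 > 12:35? ✓; end 18:45 > 20:20? ✗ → no.
load_test: end 21:40 > 12:35? ✓; end 21:40 > 20:20? ✓ → yes.
lunch: end 13:55 > 12:35? ✓; end 13:55 > 20:20? ✗ → no.
planning: end 17:25 > 12:35? ✓; end 17:25 > 20:20? ✗ → no.
qa_pass: end 11:50 > 12:35? ✗; end 11:50 > 20:20? ✗ → no.
rehearsal: end 21:55 > 12:35? ✓; end 21:55 > 20:20? ✓ → yes.
reindex: end 12:40 > 12:35? ✓; end 12:40 > 20:20? ✗ → no.
soundcheck: end 20:50 > 12:35? ✓; end 20:50 > 20:20? ✓ → yes.
Result: load_test, rehearsal, soundcheck.

load_test, rehearsal, soundcheck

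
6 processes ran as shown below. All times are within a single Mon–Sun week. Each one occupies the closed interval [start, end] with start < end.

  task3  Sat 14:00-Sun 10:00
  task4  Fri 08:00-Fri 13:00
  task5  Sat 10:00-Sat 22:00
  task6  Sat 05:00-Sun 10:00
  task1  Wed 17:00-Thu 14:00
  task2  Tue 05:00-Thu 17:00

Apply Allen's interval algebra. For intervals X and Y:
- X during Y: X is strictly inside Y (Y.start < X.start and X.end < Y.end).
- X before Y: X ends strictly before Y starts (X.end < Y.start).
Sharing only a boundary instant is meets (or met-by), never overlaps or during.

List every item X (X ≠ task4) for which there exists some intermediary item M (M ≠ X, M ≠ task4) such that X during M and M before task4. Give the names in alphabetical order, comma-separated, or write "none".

task1

Target task4 = [Fri 08:00, Fri 13:00].
Intermediaries M with M before task4: task1, task2.
Via task1 — items with X during task1: none.
Via task2 — items with X during task2: task1.
Union: task1.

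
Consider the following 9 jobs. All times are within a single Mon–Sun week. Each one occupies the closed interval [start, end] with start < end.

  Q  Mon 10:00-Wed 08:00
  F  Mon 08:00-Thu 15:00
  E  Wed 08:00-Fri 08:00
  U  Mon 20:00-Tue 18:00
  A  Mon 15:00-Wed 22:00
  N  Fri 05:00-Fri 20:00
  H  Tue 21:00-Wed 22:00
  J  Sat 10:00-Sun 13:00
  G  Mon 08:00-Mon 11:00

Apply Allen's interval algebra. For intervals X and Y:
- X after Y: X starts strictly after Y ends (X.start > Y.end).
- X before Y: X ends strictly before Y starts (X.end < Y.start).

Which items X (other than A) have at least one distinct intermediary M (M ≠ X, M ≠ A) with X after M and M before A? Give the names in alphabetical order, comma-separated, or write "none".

Target A = [Mon 15:00, Wed 22:00].
Intermediaries M with M before A: G.
Via G — items with X after G: E, H, J, N, U.
Union: E, H, J, N, U.

E, H, J, N, U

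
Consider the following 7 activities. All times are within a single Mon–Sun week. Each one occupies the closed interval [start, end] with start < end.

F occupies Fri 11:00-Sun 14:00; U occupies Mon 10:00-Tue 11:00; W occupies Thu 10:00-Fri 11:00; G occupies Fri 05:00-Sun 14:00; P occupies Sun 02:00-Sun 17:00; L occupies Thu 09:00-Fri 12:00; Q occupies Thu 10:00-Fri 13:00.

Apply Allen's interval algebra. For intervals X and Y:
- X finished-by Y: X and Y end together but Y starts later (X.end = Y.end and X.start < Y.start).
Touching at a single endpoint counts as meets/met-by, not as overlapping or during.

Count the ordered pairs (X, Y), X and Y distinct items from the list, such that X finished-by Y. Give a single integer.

1

Checking all 42 ordered pairs for relation 'finished-by'; matching pairs in alphabetical order:
(G, F): G finished-by F ✓
Count: 1.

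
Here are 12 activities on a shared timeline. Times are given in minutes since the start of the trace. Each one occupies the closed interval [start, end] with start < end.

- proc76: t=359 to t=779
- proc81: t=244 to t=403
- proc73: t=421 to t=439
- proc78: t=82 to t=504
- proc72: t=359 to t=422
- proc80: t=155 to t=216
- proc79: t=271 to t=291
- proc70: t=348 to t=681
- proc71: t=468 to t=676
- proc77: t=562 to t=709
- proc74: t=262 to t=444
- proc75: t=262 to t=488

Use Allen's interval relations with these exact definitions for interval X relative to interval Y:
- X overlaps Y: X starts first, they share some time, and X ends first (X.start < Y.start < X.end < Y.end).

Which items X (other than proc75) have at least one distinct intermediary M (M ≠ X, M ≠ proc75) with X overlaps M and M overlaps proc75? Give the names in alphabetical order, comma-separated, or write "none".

Target proc75 = [t=262, t=488].
Intermediaries M with M overlaps proc75: proc81.
Via proc81 — items with X overlaps proc81: none.
Union: none.

none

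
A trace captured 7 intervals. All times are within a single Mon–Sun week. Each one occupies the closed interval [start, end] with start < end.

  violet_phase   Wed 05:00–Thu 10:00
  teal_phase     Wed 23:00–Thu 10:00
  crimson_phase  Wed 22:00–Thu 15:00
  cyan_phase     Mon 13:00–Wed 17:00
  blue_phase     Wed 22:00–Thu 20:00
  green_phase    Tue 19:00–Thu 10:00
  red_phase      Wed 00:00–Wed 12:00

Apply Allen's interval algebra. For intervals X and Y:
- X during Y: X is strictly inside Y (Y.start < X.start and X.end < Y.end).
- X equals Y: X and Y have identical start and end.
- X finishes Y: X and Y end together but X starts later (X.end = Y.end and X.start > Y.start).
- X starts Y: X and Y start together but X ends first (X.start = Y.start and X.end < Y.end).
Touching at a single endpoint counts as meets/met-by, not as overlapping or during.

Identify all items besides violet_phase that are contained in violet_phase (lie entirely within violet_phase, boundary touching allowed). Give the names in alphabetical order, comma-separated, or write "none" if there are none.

teal_phase

Target violet_phase = [Wed 05:00, Thu 10:00].
blue_phase [Wed 22:00, Thu 20:00] → overlapped-by → no.
crimson_phase [Wed 22:00, Thu 15:00] → overlapped-by → no.
cyan_phase [Mon 13:00, Wed 17:00] → overlaps → no.
green_phase [Tue 19:00, Thu 10:00] → finished-by → no.
red_phase [Wed 00:00, Wed 12:00] → overlaps → no.
teal_phase [Wed 23:00, Thu 10:00] → finishes → yes.
Result: teal_phase.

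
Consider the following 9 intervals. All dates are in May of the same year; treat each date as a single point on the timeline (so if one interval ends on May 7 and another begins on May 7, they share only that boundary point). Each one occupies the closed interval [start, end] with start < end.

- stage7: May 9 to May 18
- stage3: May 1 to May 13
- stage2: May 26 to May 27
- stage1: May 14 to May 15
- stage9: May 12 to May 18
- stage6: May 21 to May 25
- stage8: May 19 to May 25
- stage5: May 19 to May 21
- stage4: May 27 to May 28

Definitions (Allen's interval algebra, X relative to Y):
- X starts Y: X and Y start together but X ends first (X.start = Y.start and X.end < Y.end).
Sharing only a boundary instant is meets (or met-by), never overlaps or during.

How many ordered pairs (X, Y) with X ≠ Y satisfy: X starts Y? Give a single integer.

1

Checking all 72 ordered pairs for relation 'starts'; matching pairs in alphabetical order:
(stage5, stage8): stage5 starts stage8 ✓
Count: 1.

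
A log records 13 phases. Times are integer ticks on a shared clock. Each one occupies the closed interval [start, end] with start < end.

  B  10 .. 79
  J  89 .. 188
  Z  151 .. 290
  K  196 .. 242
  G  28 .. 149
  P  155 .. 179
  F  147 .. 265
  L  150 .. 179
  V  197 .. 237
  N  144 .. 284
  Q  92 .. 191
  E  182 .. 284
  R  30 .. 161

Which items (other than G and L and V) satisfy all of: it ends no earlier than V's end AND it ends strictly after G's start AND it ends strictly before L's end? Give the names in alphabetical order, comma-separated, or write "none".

Conditions: its end is no earlier than V's end (X.end >= 237) AND its end is strictly after G's start (X.end > 28) AND its end is strictly before L's end (X.end < 179).
B: end 79 >= 237? ✗; end 79 > 28? ✓; end 79 < 179? ✓ → no.
E: end 284 >= 237? ✓; end 284 > 28? ✓; end 284 < 179? ✗ → no.
F: end 265 >= 237? ✓; end 265 > 28? ✓; end 265 < 179? ✗ → no.
J: end 188 >= 237? ✗; end 188 > 28? ✓; end 188 < 179? ✗ → no.
K: end 242 >= 237? ✓; end 242 > 28? ✓; end 242 < 179? ✗ → no.
N: end 284 >= 237? ✓; end 284 > 28? ✓; end 284 < 179? ✗ → no.
P: end 179 >= 237? ✗; end 179 > 28? ✓; end 179 < 179? ✗ → no.
Q: end 191 >= 237? ✗; end 191 > 28? ✓; end 191 < 179? ✗ → no.
R: end 161 >= 237? ✗; end 161 > 28? ✓; end 161 < 179? ✓ → no.
Z: end 290 >= 237? ✓; end 290 > 28? ✓; end 290 < 179? ✗ → no.
Result: none.

none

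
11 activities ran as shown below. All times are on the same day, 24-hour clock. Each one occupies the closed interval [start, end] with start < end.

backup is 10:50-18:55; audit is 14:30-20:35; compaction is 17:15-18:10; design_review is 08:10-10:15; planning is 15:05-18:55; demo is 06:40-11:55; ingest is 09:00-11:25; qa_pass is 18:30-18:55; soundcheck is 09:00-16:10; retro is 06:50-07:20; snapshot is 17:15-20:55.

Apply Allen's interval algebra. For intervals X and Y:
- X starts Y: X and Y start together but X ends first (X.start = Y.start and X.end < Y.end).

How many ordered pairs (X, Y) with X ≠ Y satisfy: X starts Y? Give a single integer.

2

Checking all 110 ordered pairs for relation 'starts'; matching pairs in alphabetical order:
(compaction, snapshot): compaction starts snapshot ✓
(ingest, soundcheck): ingest starts soundcheck ✓
Count: 2.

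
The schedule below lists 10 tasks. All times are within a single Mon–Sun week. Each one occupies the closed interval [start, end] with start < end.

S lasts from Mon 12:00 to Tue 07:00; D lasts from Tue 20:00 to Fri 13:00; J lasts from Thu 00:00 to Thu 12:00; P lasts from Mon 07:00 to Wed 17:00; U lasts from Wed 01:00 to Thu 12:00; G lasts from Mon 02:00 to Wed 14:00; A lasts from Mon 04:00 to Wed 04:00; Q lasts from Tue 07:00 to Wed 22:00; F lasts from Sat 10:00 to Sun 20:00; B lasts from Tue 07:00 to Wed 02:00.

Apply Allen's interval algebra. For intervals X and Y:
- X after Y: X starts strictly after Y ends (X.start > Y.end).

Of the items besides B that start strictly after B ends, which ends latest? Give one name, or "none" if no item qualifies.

Target B = [Tue 07:00, Wed 02:00].
A [Mon 04:00, Wed 04:00] → contains → excluded.
D [Tue 20:00, Fri 13:00] → overlapped-by → excluded.
F [Sat 10:00, Sun 20:00] → after → candidate.
G [Mon 02:00, Wed 14:00] → contains → excluded.
J [Thu 00:00, Thu 12:00] → after → candidate.
P [Mon 07:00, Wed 17:00] → contains → excluded.
Q [Tue 07:00, Wed 22:00] → started-by → excluded.
S [Mon 12:00, Tue 07:00] → meets → excluded.
U [Wed 01:00, Thu 12:00] → overlapped-by → excluded.
Among candidates, latest end is Sun 20:00 → F.

F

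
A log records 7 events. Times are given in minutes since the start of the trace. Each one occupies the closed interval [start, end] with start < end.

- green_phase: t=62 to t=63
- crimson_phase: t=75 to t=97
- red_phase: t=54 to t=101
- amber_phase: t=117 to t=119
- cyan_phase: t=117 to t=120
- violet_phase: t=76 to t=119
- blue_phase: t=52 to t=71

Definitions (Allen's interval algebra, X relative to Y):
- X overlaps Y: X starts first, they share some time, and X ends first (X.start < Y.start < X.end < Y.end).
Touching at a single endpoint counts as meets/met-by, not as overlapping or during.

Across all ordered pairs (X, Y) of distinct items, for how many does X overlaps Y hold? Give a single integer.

4

Checking all 42 ordered pairs for relation 'overlaps'; matching pairs in alphabetical order:
(blue_phase, red_phase): blue_phase overlaps red_phase ✓
(crimson_phase, violet_phase): crimson_phase overlaps violet_phase ✓
(red_phase, violet_phase): red_phase overlaps violet_phase ✓
(violet_phase, cyan_phase): violet_phase overlaps cyan_phase ✓
Count: 4.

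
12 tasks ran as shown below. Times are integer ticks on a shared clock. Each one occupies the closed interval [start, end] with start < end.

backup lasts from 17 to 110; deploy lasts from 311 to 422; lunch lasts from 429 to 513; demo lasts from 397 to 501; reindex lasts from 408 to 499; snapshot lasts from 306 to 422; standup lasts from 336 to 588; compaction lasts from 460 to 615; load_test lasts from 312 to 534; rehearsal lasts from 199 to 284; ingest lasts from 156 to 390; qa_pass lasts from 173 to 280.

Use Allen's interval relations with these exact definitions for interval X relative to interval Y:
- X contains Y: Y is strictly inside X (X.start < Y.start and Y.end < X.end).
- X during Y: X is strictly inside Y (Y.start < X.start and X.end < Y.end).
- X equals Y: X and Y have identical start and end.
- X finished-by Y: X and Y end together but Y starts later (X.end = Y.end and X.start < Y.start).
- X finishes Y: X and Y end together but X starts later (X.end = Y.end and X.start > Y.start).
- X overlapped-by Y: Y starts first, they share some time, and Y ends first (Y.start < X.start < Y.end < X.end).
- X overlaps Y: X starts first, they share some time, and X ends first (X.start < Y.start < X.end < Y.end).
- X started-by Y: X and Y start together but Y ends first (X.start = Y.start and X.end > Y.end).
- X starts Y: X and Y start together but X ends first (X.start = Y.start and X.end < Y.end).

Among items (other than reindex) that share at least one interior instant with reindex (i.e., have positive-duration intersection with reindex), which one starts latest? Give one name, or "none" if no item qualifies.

compaction

Target reindex = [408, 499].
backup [17, 110] → before → excluded.
compaction [460, 615] → overlapped-by → candidate.
demo [397, 501] → contains → candidate.
deploy [311, 422] → overlaps → candidate.
ingest [156, 390] → before → excluded.
load_test [312, 534] → contains → candidate.
lunch [429, 513] → overlapped-by → candidate.
qa_pass [173, 280] → before → excluded.
rehearsal [199, 284] → before → excluded.
snapshot [306, 422] → overlaps → candidate.
standup [336, 588] → contains → candidate.
Among candidates, latest start is 460 → compaction.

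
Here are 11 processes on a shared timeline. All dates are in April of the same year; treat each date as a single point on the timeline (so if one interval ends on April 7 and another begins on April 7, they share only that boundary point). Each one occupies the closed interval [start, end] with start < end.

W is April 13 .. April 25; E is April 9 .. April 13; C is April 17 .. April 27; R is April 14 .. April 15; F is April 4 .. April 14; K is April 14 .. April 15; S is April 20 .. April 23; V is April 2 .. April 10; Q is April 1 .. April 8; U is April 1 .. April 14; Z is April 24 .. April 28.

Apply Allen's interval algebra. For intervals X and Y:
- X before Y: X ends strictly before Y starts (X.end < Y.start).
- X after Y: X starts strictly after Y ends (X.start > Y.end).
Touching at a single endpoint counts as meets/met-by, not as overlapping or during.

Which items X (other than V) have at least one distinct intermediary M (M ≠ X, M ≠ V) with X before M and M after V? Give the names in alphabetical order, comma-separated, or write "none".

E, F, K, Q, R, S, U

Target V = [April 2, April 10].
Intermediaries M with M after V: C, K, R, S, W, Z.
Via C — items with X before C: E, F, K, Q, R, U.
Via K — items with X before K: E, Q.
Via R — items with X before R: E, Q.
Via S — items with X before S: E, F, K, Q, R, U.
Via W — items with X before W: Q.
Via Z — items with X before Z: E, F, K, Q, R, S, U.
Union: E, F, K, Q, R, S, U.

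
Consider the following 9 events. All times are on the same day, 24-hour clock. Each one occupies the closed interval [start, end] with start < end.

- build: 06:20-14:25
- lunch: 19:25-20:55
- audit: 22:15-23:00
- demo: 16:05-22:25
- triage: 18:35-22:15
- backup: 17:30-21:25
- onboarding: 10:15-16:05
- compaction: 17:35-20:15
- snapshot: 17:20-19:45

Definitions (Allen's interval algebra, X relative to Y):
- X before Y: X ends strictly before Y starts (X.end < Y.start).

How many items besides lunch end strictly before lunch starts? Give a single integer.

Target lunch = [19:25, 20:55].
audit [22:15, 23:00] → after → no.
backup [17:30, 21:25] → contains → no.
build [06:20, 14:25] → before → counts.
compaction [17:35, 20:15] → overlaps → no.
demo [16:05, 22:25] → contains → no.
onboarding [10:15, 16:05] → before → counts.
snapshot [17:20, 19:45] → overlaps → no.
triage [18:35, 22:15] → contains → no.
Total: 2.

2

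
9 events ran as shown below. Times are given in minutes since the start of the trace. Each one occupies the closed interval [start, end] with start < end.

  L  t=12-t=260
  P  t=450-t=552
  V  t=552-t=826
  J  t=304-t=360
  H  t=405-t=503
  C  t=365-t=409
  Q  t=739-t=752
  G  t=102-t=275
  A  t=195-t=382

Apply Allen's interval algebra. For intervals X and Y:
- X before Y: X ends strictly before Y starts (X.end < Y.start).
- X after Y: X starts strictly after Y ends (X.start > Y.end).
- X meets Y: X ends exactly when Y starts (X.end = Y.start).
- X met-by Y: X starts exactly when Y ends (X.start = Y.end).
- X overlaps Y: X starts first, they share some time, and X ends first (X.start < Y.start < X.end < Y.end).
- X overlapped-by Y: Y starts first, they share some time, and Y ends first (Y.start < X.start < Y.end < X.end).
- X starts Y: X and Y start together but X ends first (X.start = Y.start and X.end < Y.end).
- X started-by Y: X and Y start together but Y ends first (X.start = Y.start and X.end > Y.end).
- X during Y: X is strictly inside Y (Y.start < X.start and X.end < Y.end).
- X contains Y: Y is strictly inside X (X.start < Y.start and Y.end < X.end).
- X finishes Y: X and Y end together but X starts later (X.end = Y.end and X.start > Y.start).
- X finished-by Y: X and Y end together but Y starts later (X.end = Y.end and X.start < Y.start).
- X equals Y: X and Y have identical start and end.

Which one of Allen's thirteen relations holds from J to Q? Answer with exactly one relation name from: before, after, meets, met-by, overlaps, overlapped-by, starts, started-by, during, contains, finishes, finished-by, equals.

before

J = [t=304, t=360]; Q = [t=739, t=752].
Compare endpoints: J.start < Q.start, J.start < Q.end, J.end < Q.start, J.end < Q.end.
That pattern is 'before'.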